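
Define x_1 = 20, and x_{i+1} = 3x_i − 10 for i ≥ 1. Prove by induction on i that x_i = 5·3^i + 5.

Base case: x_1 = 20, and 5·3^1 + 5 = 15 + 5 = 20.
Assume x_r = 5·3^r + 5 for some r ≥ 1.
Then x_{r+1} = 3x_r − 10 = 3·(5·3^r + 5) − 10 = 15·3^r + 15 − 10 = 5·3^{r+1} + 5.
This completes the inductive step, so x_i = 5·3^i + 5 for all i ≥ 1.

x_i = 5·3^i + 5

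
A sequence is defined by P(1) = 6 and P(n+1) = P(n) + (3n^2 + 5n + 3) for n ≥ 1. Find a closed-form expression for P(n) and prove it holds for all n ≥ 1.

Claim: P(n) = n^3 + n^2 + n + 3.

Base case: P(1) = 6, and 1^3 + 1^2 + 1 + 3 = 6.
Assume P(k) = k^3 + k^2 + k + 3.
Then P(k+1) = P(k) + (3k^2 + 5k + 3) = (k^3 + k^2 + k + 3) + (3k^2 + 5k + 3) = k^3 + 4k^2 + 6k + 6,
and (k+1)^3 + (k+1)^2 + (k+1) + 3 = k^3 + 4k^2 + 6k + 6.
Hence P(n) = n^3 + n^2 + n + 3 for every n ≥ 1, by induction.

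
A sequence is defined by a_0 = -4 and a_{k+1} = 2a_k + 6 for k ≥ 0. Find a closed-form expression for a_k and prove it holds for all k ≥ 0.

Claim: a_k = 2^{k+1} − 6.

Base case: a_0 = -4, and 2^{0+1} − 6 = 2 − 6 = -4.
Assume a_m = 2^{m+1} − 6 for some m ≥ 0.
Then a_{m+1} = 2a_m + 6 = 2·(2^{m+1} − 6) + 6 = 2^{m+2} − 12 + 6 = 2^{m+2} − 6.
Hence a_k = 2^{k+1} − 6 for every k ≥ 0, by induction.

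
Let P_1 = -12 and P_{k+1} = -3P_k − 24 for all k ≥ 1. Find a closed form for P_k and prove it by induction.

Claim: P_k = 2·(-3)^k − 6.

Base case: P_1 = -12, and 2·(-3)^1 − 6 = -6 − 6 = -12.
Assume P_m = 2·(-3)^m − 6 for some m ≥ 1.
Then P_{m+1} = -3P_m − 24 = -3·(2·(-3)^m − 6) − 24 = -6·(-3)^m + 18 − 24 = 2·(-3)^{m+1} − 6.
By induction, P_k = 2·(-3)^k − 6 for all k ≥ 1.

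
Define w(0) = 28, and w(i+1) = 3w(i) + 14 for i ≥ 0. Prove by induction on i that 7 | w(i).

Base case: w(0) = 28 = 7·4, so 7 | w(0).
Assume 7 | w(j), so w(j) = 7t for some integer t.
Then w(j+1) = 3w(j) + 14 = 3·(7t) + 14 = 7(3t + 2), so 7 | w(j+1).
By induction, 7 | w(i) for all i ≥ 0.

7 | w(i)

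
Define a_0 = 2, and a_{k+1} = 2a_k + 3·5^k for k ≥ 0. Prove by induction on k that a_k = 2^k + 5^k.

Base case: a_0 = 2, and 2^0 + 5^0 = 1 + 1 = 2.
Assume a_m = 2^m + 5^m for some m ≥ 0.
Then a_{m+1} = 2a_m + 3·5^m = 2·(2^m + 5^m) + 3·5^m = 2^{m+1} + 2·5^m + 3·5^m = 2^{m+1} + 5·5^m = 2^{m+1} + 5^{m+1}.
Hence a_k = 2^k + 5^k for every k ≥ 0, by induction.

a_k = 2^k + 5^k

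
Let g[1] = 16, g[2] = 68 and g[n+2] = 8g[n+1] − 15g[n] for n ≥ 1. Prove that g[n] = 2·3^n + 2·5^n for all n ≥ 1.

Base cases: g[1] = 16 and 2·3^1 + 2·5^1 = 16; g[2] = 68 and 2·3^2 + 2·5^2 = 68.
Assume g[j] = 2·3^j + 2·5^j for all 1 ≤ j ≤ k, where k ≥ 2.
Then g[k+1] = 8g[k] − 15g[k−1] = 8·(2·3^k + 2·5^k) − 15·(2·3^{k−1} + 2·5^{k−1}) = 2·(8·3 − 15)3^{k−1} + 2·(8·5 − 15)5^{k−1} = 18·3^{k−1} + 50·5^{k−1} = 2·3^{k+1} + 2·5^{k+1}.
By strong induction, g[n] = 2·3^n + 2·5^n for all n ≥ 1.

g[n] = 2·3^n + 2·5^n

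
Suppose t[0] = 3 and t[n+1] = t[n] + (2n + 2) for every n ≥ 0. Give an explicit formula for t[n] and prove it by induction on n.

Claim: t[n] = n^2 + n + 3.

Base case: t[0] = 3, and 0^2 + 0 + 3 = 3.
Assume t[j] = j^2 + j + 3.
Then t[j+1] = t[j] + (2j + 2) = (j^2 + j + 3) + (2j + 2) = j^2 + 3j + 5,
and (j+1)^2 + (j+1) + 3 = j^2 + 3j + 5.
This completes the inductive step, so t[n] = n^2 + n + 3 for all n ≥ 0.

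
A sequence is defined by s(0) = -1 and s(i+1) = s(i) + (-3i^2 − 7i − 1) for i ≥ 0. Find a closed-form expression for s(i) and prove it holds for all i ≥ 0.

Claim: s(i) = -i^3 − 2i^2 + 2i − 1.

Base case: s(0) = -1, and -0^3 − 2·0^2 + 2·0 − 1 = -1.
Assume s(r) = -r^3 − 2r^2 + 2r − 1.
Then s(r+1) = s(r) + (-3r^2 − 7r − 1) = (-r^3 − 2r^2 + 2r − 1) + (-3r^2 − 7r − 1) = -r^3 − 5r^2 − 5r − 2,
and -(r+1)^3 − 2·(r+1)^2 + 2·(r+1) − 1 = -r^3 − 5r^2 − 5r − 2.
By induction, s(i) = -i^3 − 2i^2 + 2i − 1 for all i ≥ 0.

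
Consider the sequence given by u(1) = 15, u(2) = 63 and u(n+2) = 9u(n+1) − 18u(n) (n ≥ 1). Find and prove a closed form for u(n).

Claim: u(n) = 3·3^n + 6^n.

Base cases: u(1) = 15 and 3·3^1 + 6^1 = 15; u(2) = 63 and 3·3^2 + 6^2 = 63.
Assume u(j) = 3·3^j + 6^j for all 1 ≤ j ≤ r, where r ≥ 2.
Then u(r+1) = 9u(r) − 18u(r−1) = 9·(3·3^r + 6^r) − 18·(3·3^{r−1} + 6^{r−1}) = 3·(9·3 − 18)3^{r−1} + (9·6 − 18)6^{r−1} = 27·3^{r−1} + 36·6^{r−1} = 3·3^{r+1} + 6^{r+1}.
So the formula holds for r+1, and by strong induction u(n) = 3·3^n + 6^n for all n ≥ 1.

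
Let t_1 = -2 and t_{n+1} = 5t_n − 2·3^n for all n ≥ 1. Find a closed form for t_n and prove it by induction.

Claim: t_n = -5^n + 3^n.

Base case: t_1 = -2, and -5^1 + 3^1 = -5 + 3 = -2.
Assume t_r = -5^r + 3^r for some r ≥ 1.
Then t_{r+1} = 5t_r − 2·3^r = 5·(-5^r + 3^r) − 2·3^r = -5^{r+1} + 5·3^r − 2·3^r = -5^{r+1} + 3·3^r = -5^{r+1} + 3^{r+1}.
By induction, t_n = -5^n + 3^n for all n ≥ 1.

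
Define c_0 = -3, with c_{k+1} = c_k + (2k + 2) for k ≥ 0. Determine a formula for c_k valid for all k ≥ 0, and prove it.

Claim: c_k = k^2 + k − 3.

Base case: c_0 = -3, and 0^2 + 0 − 3 = -3.
Assume c_m = m^2 + m − 3.
Then c_{m+1} = c_m + (2m + 2) = (m^2 + m − 3) + (2m + 2) = m^2 + 3m − 1,
and (m+1)^2 + (m+1) − 3 = m^2 + 3m − 1.
Hence c_k = k^2 + k − 3 for every k ≥ 0, by induction.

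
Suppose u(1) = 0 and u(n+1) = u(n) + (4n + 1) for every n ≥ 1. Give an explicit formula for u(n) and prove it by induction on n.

Claim: u(n) = 2n^2 − n − 1.

Base case: u(1) = 0, and 2·1^2 − 1 − 1 = 0.
Assume u(m) = 2m^2 − m − 1.
Then u(m+1) = u(m) + (4m + 1) = (2m^2 − m − 1) + (4m + 1) = 2m^2 + 3m,
and 2·(m+1)^2 − (m+1) − 1 = 2m^2 + 3m.
Hence u(n) = 2n^2 − n − 1 for every n ≥ 1, by induction.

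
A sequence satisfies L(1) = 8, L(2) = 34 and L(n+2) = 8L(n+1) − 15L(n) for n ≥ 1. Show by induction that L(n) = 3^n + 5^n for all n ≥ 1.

Base cases: L(1) = 8 and 3^1 + 5^1 = 8; L(2) = 34 and 3^2 + 5^2 = 34.
Assume L(j) = 3^j + 5^j for all 1 ≤ j ≤ r, where r ≥ 2.
Then L(r+1) = 8L(r) − 15L(r−1) = 8·(3^r + 5^r) − 15·(3^{r−1} + 5^{r−1}) = (8·3 − 15)3^{r−1} + (8·5 − 15)5^{r−1} = 9·3^{r−1} + 25·5^{r−1} = 3^{r+1} + 5^{r+1}.
By strong induction, L(n) = 3^n + 5^n for all n ≥ 1.

L(n) = 3^n + 5^n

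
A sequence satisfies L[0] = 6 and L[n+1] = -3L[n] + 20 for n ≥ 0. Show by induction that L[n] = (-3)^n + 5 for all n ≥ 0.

Base case: L[0] = 6, and (-3)^0 + 5 = 1 + 5 = 6.
Assume L[k] = (-3)^k + 5 for some k ≥ 0.
Then L[k+1] = -3L[k] + 20 = -3·((-3)^k + 5) + 20 = -3·(-3)^k − 15 + 20 = (-3)^{k+1} + 5.
So the formula holds for k+1, and by induction L[n] = (-3)^n + 5 for all n ≥ 0.

L[n] = (-3)^n + 5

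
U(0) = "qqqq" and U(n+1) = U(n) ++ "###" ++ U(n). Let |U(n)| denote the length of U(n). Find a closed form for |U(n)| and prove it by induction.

Claim: |U(n)| = 7·2^n − 3.

Base case: |U(0)| = 4, and 7·2^0 − 3 = 4.
Assume |U(j)| = 7·2^j − 3.
Then |U(j+1)| = |U(j)| + 3 + |U(j)| = 2|U(j)| + 3 = 2(7·2^j − 3) + 3 = 7·2^{j+1} − 6 + 3 = 7·2^{j+1} − 3.
This completes the inductive step, so |U(n)| = 7·2^n − 3 for all n ≥ 0.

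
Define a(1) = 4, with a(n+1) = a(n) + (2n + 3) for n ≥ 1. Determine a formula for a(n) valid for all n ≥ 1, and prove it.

Claim: a(n) = n^2 + 2n + 1.

Base case: a(1) = 4, and 1^2 + 2·1 + 1 = 4.
Assume a(j) = j^2 + 2j + 1.
Then a(j+1) = a(j) + (2j + 3) = (j^2 + 2j + 1) + (2j + 3) = j^2 + 4j + 4,
and (j+1)^2 + 2·(j+1) + 1 = j^2 + 4j + 4.
Hence a(n) = n^2 + 2n + 1 for every n ≥ 1, by induction.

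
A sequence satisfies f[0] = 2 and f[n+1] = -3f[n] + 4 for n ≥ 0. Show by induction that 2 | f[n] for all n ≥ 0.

Base case: f[0] = 2 = 2·1, so 2 | f[0].
Assume 2 | f[j], so f[j] = 2t for some integer t.
Then f[j+1] = -3f[j] + 4 = -3·(2t) + 4 = 2(-3t + 2), so 2 | f[j+1].
Hence 2 | f[n] for every n ≥ 0, by induction.

2 | f[n]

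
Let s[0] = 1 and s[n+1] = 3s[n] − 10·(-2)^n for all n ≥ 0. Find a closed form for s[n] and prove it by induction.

Claim: s[n] = -3^n + 2·(-2)^n.

Base case: s[0] = 1, and -3^0 + 2·(-2)^0 = -1 + 2 = 1.
Assume s[m] = -3^m + 2·(-2)^m for some m ≥ 0.
Then s[m+1] = 3s[m] − 10·(-2)^m = 3·(-3^m + 2·(-2)^m) − 10·(-2)^m = -3^{m+1} + 6·(-2)^m − 10·(-2)^m = -3^{m+1} − 4·(-2)^m = -3^{m+1} + 2·(-2)^{m+1}.
This completes the inductive step, so s[n] = -3^n + 2·(-2)^n for all n ≥ 0.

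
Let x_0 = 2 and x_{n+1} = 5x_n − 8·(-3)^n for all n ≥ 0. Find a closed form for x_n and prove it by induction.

Claim: x_n = 5^n + (-3)^n.

Base case: x_0 = 2, and 5^0 + (-3)^0 = 1 + 1 = 2.
Assume x_k = 5^k + (-3)^k for some k ≥ 0.
Then x_{k+1} = 5x_k − 8·(-3)^k = 5·(5^k + (-3)^k) − 8·(-3)^k = 5^{k+1} + 5·(-3)^k − 8·(-3)^k = 5^{k+1} − 3·(-3)^k = 5^{k+1} + (-3)^{k+1}.
Hence x_n = 5^n + (-3)^n for every n ≥ 0, by induction.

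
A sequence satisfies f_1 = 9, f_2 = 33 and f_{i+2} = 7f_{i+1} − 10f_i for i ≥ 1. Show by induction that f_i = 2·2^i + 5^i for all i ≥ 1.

Base cases: f_1 = 9 and 2·2^1 + 5^1 = 9; f_2 = 33 and 2·2^2 + 5^2 = 33.
Assume f_j = 2·2^j + 5^j for all 1 ≤ j ≤ m, where m ≥ 2.
Then f_{m+1} = 7f_m − 10f_{m−1} = 7·(2·2^m + 5^m) − 10·(2·2^{m−1} + 5^{m−1}) = 2·(7·2 − 10)2^{m−1} + (7·5 − 10)5^{m−1} = 8·2^{m−1} + 25·5^{m−1} = 2·2^{m+1} + 5^{m+1}.
So the formula holds for m+1, and by strong induction f_i = 2·2^i + 5^i for all i ≥ 1.

f_i = 2·2^i + 5^i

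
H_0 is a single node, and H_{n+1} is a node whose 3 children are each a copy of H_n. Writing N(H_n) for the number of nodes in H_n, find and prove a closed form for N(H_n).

Claim: N(H_n) = (3^{n+1} − 1)/2.

Base case: N(H_0) = 1, and (3^{0+1} − 1)/2 = 1.
Assume N(H_r) = (3^{r+1} − 1)/2.
Then N(H_{r+1}) = 1 + 3N(H_r) = 1 + 3·(3^{r+1} − 1)/2 = 1 + (3^{r+2} − 3)/2 = (2 + 3^{r+2} − 3)/2 = (3^{r+2} − 1)/2.
By induction, N(H_n) = (3^{n+1} − 1)/2 for all n ≥ 0.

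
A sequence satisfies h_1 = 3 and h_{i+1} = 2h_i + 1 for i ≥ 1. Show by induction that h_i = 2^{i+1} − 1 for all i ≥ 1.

Base case: h_1 = 3, and 2^{1+1} − 1 = 4 − 1 = 3.
Assume h_m = 2^{m+1} − 1 for some m ≥ 1.
Then h_{m+1} = 2h_m + 1 = 2·(2^{m+1} − 1) + 1 = 2^{m+2} − 2 + 1 = 2^{m+2} − 1.
This completes the inductive step, so h_i = 2^{i+1} − 1 for all i ≥ 1.

h_i = 2^{i+1} − 1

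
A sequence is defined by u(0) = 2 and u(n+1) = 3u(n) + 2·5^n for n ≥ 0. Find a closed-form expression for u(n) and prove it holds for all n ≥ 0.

Claim: u(n) = 3^n + 5^n.

Base case: u(0) = 2, and 3^0 + 5^0 = 1 + 1 = 2.
Assume u(k) = 3^k + 5^k for some k ≥ 0.
Then u(k+1) = 3u(k) + 2·5^k = 3·(3^k + 5^k) + 2·5^k = 3^{k+1} + 3·5^k + 2·5^k = 3^{k+1} + 5·5^k = 3^{k+1} + 5^{k+1}.
Hence u(n) = 3^n + 5^n for every n ≥ 0, by induction.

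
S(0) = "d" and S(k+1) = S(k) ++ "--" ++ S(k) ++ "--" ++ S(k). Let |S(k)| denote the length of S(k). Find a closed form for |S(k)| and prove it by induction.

Claim: |S(k)| = 3^{k+1} − 2.

Base case: |S(0)| = 1, and 3^{0+1} − 2 = 1.
Assume |S(r)| = 3^{r+1} − 2.
Then |S(r+1)| = 3|S(r)| + 4 = 3(3^{r+1} − 2) + 4 = 3^{r+2} − 6 + 4 = 3^{r+2} − 2.
This completes the inductive step, so |S(k)| = 3^{k+1} − 2 for all k ≥ 0.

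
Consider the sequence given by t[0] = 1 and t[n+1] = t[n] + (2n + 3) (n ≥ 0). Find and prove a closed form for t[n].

Claim: t[n] = n^2 + 2n + 1.

Base case: t[0] = 1, and 0^2 + 2·0 + 1 = 1.
Assume t[k] = k^2 + 2k + 1.
Then t[k+1] = t[k] + (2k + 3) = (k^2 + 2k + 1) + (2k + 3) = k^2 + 4k + 4,
and (k+1)^2 + 2·(k+1) + 1 = k^2 + 4k + 4.
Hence t[n] = n^2 + 2n + 1 for every n ≥ 0, by induction.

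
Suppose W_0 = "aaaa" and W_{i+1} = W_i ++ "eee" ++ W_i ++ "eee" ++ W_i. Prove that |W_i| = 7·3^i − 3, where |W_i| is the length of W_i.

Base case: |W_0| = 4, and 7·3^0 − 3 = 4.
Assume |W_j| = 7·3^j − 3.
Then |W_{j+1}| = 3|W_j| + 6 = 3(7·3^j − 3) + 6 = 7·3^{j+1} − 9 + 6 = 7·3^{j+1} − 3.
This completes the inductive step, so |W_i| = 7·3^i − 3 for all i ≥ 0.

|W_i| = 7·3^i − 3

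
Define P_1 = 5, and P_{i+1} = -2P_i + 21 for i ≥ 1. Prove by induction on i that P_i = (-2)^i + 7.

Base case: P_1 = 5, and (-2)^1 + 7 = -2 + 7 = 5.
Assume P_j = (-2)^j + 7 for some j ≥ 1.
Then P_{j+1} = -2P_j + 21 = -2·((-2)^j + 7) + 21 = -2·(-2)^j − 14 + 21 = (-2)^{j+1} + 7.
Hence P_i = (-2)^i + 7 for every i ≥ 1, by induction.

P_i = (-2)^i + 7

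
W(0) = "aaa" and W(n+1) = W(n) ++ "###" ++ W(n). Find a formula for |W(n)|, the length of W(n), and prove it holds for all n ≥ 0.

Claim: |W(n)| = 6·2^n − 3.

Base case: |W(0)| = 3, and 6·2^0 − 3 = 3.
Assume |W(j)| = 6·2^j − 3.
Then |W(j+1)| = |W(j)| + 3 + |W(j)| = 2|W(j)| + 3 = 2(6·2^j − 3) + 3 = 6·2^{j+1} − 6 + 3 = 6·2^{j+1} − 3.
This completes the inductive step, so |W(n)| = 6·2^n − 3 for all n ≥ 0.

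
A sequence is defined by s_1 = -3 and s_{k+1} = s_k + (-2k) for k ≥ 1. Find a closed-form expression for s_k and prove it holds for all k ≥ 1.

Claim: s_k = -k^2 + k − 3.

Base case: s_1 = -3, and -1^2 + 1 − 3 = -3.
Assume s_j = -j^2 + j − 3.
Then s_{j+1} = s_j + (-2j) = (-j^2 + j − 3) + (-2j) = -j^2 − j − 3,
and -(j+1)^2 + (j+1) − 3 = -j^2 − j − 3.
Hence s_k = -k^2 + k − 3 for every k ≥ 1, by induction.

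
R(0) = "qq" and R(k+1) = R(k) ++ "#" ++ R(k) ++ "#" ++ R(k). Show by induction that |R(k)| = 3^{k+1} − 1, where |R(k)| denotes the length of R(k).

Base case: |R(0)| = 2, and 3^{0+1} − 1 = 2.
Assume |R(r)| = 3^{r+1} − 1.
Then |R(r+1)| = 3|R(r)| + 2 = 3(3^{r+1} − 1) + 2 = 3^{r+2} − 3 + 2 = 3^{r+2} − 1.
This completes the inductive step, so |R(k)| = 3^{k+1} − 1 for all k ≥ 0.

|R(k)| = 3^{k+1} − 1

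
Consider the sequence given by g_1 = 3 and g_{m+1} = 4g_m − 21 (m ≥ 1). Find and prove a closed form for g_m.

Claim: g_m = -4^m + 7.

Base case: g_1 = 3, and -4^1 + 7 = -4 + 7 = 3.
Assume g_r = -4^r + 7 for some r ≥ 1.
Then g_{r+1} = 4g_r − 21 = 4·(-4^r + 7) − 21 = -4^{r+1} + 28 − 21 = -4^{r+1} + 7.
Hence g_m = -4^m + 7 for every m ≥ 1, by induction.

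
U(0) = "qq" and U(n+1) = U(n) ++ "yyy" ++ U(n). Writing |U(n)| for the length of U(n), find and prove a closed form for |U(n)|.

Claim: |U(n)| = 5·2^n − 3.

Base case: |U(0)| = 2, and 5·2^0 − 3 = 2.
Assume |U(j)| = 5·2^j − 3.
Then |U(j+1)| = |U(j)| + 3 + |U(j)| = 2|U(j)| + 3 = 2(5·2^j − 3) + 3 = 5·2^{j+1} − 6 + 3 = 5·2^{j+1} − 3.
By induction, |U(n)| = 5·2^n − 3 for all n ≥ 0.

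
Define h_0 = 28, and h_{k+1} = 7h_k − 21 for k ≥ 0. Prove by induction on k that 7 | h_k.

Base case: h_0 = 28 = 7·4, so 7 | h_0.
Assume 7 | h_r, so h_r = 7t for some integer t.
Then h_{r+1} = 7h_r − 21 = 7·(7t) − 21 = 7(7t − 3), so 7 | h_{r+1}.
This completes the inductive step, so 7 | h_k for all k ≥ 0.

7 | h_k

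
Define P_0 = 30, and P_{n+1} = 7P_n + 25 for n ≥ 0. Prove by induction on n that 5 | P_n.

Base case: P_0 = 30 = 5·6, so 5 | P_0.
Assume 5 | P_k, so P_k = 5t for some integer t.
Then P_{k+1} = 7P_k + 25 = 7·(5t) + 25 = 5(7t + 5), so 5 | P_{k+1}.
So the property holds for k+1, and by induction 5 | P_n for all n ≥ 0.

5 | P_n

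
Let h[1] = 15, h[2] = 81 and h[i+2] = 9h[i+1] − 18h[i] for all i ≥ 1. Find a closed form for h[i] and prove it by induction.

Claim: h[i] = 3^i + 2·6^i.

Base cases: h[1] = 15 and 3^1 + 2·6^1 = 15; h[2] = 81 and 3^2 + 2·6^2 = 81.
Assume h[j] = 3^j + 2·6^j for all 1 ≤ j ≤ m, where m ≥ 2.
Then h[m+1] = 9h[m] − 18h[m−1] = 9·(3^m + 2·6^m) − 18·(3^{m−1} + 2·6^{m−1}) = (9·3 − 18)3^{m−1} + 2·(9·6 − 18)6^{m−1} = 9·3^{m−1} + 72·6^{m−1} = 3^{m+1} + 2·6^{m+1}.
So the formula holds for m+1, and by strong induction h[i] = 3^i + 2·6^i for all i ≥ 1.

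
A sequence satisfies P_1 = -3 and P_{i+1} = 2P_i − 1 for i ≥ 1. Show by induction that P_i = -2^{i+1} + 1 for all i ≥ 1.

Base case: P_1 = -3, and -2^{1+1} + 1 = -4 + 1 = -3.
Assume P_k = -2^{k+1} + 1 for some k ≥ 1.
Then P_{k+1} = 2P_k − 1 = 2·(-2^{k+1} + 1) − 1 = -2^{k+2} + 2 − 1 = -2^{k+2} + 1.
Hence P_i = -2^{i+1} + 1 for every i ≥ 1, by induction.

P_i = -2^{i+1} + 1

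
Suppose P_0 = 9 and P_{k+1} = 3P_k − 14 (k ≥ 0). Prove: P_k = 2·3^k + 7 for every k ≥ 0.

Base case: P_0 = 9, and 2·3^0 + 7 = 2 + 7 = 9.
Assume P_j = 2·3^j + 7 for some j ≥ 0.
Then P_{j+1} = 3P_j − 14 = 3·(2·3^j + 7) − 14 = 6·3^j + 21 − 14 = 2·3^{j+1} + 7.
So the formula holds for j+1, and by induction P_k = 2·3^k + 7 for all k ≥ 0.

P_k = 2·3^k + 7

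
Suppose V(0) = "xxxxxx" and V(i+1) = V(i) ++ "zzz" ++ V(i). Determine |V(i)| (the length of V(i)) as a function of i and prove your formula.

Claim: |V(i)| = 9·2^i − 3.

Base case: |V(0)| = 6, and 9·2^0 − 3 = 6.
Assume |V(r)| = 9·2^r − 3.
Then |V(r+1)| = |V(r)| + 3 + |V(r)| = 2|V(r)| + 3 = 2(9·2^r − 3) + 3 = 9·2^{r+1} − 6 + 3 = 9·2^{r+1} − 3.
So the formula holds for r+1, and by induction |V(i)| = 9·2^i − 3 for all i ≥ 0.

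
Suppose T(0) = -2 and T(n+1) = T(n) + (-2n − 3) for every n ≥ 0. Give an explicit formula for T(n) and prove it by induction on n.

Claim: T(n) = -n^2 − 2n − 2.

Base case: T(0) = -2, and -0^2 − 2·0 − 2 = -2.
Assume T(m) = -m^2 − 2m − 2.
Then T(m+1) = T(m) + (-2m − 3) = (-m^2 − 2m − 2) + (-2m − 3) = -m^2 − 4m − 5,
and -(m+1)^2 − 2·(m+1) − 2 = -m^2 − 4m − 5.
By induction, T(n) = -n^2 − 2n − 2 for all n ≥ 0.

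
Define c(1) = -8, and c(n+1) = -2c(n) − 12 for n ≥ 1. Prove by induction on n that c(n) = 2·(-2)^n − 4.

Base case: c(1) = -8, and 2·(-2)^1 − 4 = -4 − 4 = -8.
Assume c(j) = 2·(-2)^j − 4 for some j ≥ 1.
Then c(j+1) = -2c(j) − 12 = -2·(2·(-2)^j − 4) − 12 = -4·(-2)^j + 8 − 12 = 2·(-2)^{j+1} − 4.
So the formula holds for j+1, and by induction c(n) = 2·(-2)^n − 4 for all n ≥ 1.

c(n) = 2·(-2)^n − 4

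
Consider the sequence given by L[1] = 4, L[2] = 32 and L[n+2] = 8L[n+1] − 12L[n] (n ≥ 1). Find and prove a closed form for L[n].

Claim: L[n] = 6^n − 2^n.

Base cases: L[1] = 4 and 6^1 − 2^1 = 4; L[2] = 32 and 6^2 − 2^2 = 32.
Assume L[i] = 6^i − 2^i for all 1 ≤ i ≤ j, where j ≥ 2.
Then L[j+1] = 8L[j] − 12L[j−1] = 8·(6^j − 2^j) − 12·(6^{j−1} − 2^{j−1}) = (8·6 − 12)6^{j−1} − (8·2 − 12)2^{j−1} = 36·6^{j−1} − 4·2^{j−1} = 6^{j+1} − 2^{j+1}.
So the formula holds for j+1, and by strong induction L[n] = 6^n − 2^n for all n ≥ 1.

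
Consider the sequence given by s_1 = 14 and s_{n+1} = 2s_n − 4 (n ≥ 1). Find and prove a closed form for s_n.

Claim: s_n = 5·2^n + 4.

Base case: s_1 = 14, and 5·2^1 + 4 = 10 + 4 = 14.
Assume s_j = 5·2^j + 4 for some j ≥ 1.
Then s_{j+1} = 2s_j − 4 = 2·(5·2^j + 4) − 4 = 10·2^j + 8 − 4 = 5·2^{j+1} + 4.
Hence s_n = 5·2^n + 4 for every n ≥ 1, by induction.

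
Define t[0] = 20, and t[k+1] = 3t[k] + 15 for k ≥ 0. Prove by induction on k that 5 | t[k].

Base case: t[0] = 20 = 5·4, so 5 | t[0].
Assume 5 | t[j], so t[j] = 5s for some integer s.
Then t[j+1] = 3t[j] + 15 = 3·(5s) + 15 = 5(3s + 3), so 5 | t[j+1].
This completes the inductive step, so 5 | t[k] for all k ≥ 0.

5 | t[k]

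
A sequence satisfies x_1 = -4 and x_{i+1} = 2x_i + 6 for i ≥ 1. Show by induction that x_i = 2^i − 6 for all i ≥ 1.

Base case: x_1 = -4, and 2^1 − 6 = 2 − 6 = -4.
Assume x_j = 2^j − 6 for some j ≥ 1.
Then x_{j+1} = 2x_j + 6 = 2·(2^j − 6) + 6 = 2^{j+1} − 12 + 6 = 2^{j+1} − 6.
By induction, x_i = 2^i − 6 for all i ≥ 1.

x_i = 2^i − 6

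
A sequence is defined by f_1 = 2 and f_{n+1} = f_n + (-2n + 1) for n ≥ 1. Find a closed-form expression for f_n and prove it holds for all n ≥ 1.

Claim: f_n = -n^2 + 2n + 1.

Base case: f_1 = 2, and -1^2 + 2·1 + 1 = 2.
Assume f_m = -m^2 + 2m + 1.
Then f_{m+1} = f_m + (-2m + 1) = (-m^2 + 2m + 1) + (-2m + 1) = -m^2 + 2,
and -(m+1)^2 + 2·(m+1) + 1 = -m^2 + 2.
This completes the inductive step, so f_n = -n^2 + 2n + 1 for all n ≥ 1.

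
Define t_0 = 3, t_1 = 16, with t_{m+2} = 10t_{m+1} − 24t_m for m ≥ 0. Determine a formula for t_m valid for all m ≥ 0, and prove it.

Claim: t_m = 4^m + 2·6^m.

Base cases: t_0 = 3 and 4^0 + 2·6^0 = 3; t_1 = 16 and 4^1 + 2·6^1 = 16.
Assume t_j = 4^j + 2·6^j for all 0 ≤ j ≤ r, where r ≥ 1.
Then t_{r+1} = 10t_r − 24t_{r−1} = 10·(4^r + 2·6^r) − 24·(4^{r−1} + 2·6^{r−1}) = (10·4 − 24)4^{r−1} + 2·(10·6 − 24)6^{r−1} = 16·4^{r−1} + 72·6^{r−1} = 4^{r+1} + 2·6^{r+1}.
So the formula holds for r+1, and by strong induction t_m = 4^m + 2·6^m for all m ≥ 0.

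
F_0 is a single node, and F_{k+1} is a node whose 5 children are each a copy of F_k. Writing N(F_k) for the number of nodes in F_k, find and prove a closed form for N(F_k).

Claim: N(F_k) = (5^{k+1} − 1)/4.

Base case: N(F_0) = 1, and (5^{0+1} − 1)/4 = 1.
Assume N(F_j) = (5^{j+1} − 1)/4.
Then N(F_{j+1}) = 1 + 5N(F_j) = 1 + 5·(5^{j+1} − 1)/4 = 1 + (5^{j+2} − 5)/4 = (4 + 5^{j+2} − 5)/4 = (5^{j+2} − 1)/4.
Hence N(F_k) = (5^{k+1} − 1)/4 for every k ≥ 0, by induction.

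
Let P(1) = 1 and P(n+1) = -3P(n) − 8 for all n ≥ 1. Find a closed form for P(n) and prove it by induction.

Claim: P(n) = -(-3)^n − 2.

Base case: P(1) = 1, and -(-3)^1 − 2 = 3 − 2 = 1.
Assume P(m) = -(-3)^m − 2 for some m ≥ 1.
Then P(m+1) = -3P(m) − 8 = -3·(-(-3)^m − 2) − 8 = 3·(-3)^m + 6 − 8 = -(-3)^{m+1} − 2.
This completes the inductive step, so P(n) = -(-3)^n − 2 for all n ≥ 1.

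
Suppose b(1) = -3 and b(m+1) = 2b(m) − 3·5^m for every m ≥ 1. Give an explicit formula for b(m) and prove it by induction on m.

Claim: b(m) = 2^m − 5^m.

Base case: b(1) = -3, and 2^1 − 5^1 = 2 − 5 = -3.
Assume b(r) = 2^r − 5^r for some r ≥ 1.
Then b(r+1) = 2b(r) − 3·5^r = 2·(2^r − 5^r) − 3·5^r = 2^{r+1} − 2·5^r − 3·5^r = 2^{r+1} − 5·5^r = 2^{r+1} − 5^{r+1}.
So the formula holds for r+1, and by induction b(m) = 2^m − 5^m for all m ≥ 1.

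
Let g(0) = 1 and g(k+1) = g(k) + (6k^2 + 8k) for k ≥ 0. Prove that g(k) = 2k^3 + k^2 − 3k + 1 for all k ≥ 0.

Base case: g(0) = 1, and 2·0^3 + 0^2 − 3·0 + 1 = 1.
Assume g(m) = 2m^3 + m^2 − 3m + 1.
Then g(m+1) = g(m) + (6m^2 + 8m) = (2m^3 + m^2 − 3m + 1) + (6m^2 + 8m) = 2m^3 + 7m^2 + 5m + 1,
and 2·(m+1)^3 + (m+1)^2 − 3·(m+1) + 1 = 2m^3 + 7m^2 + 5m + 1.
This completes the inductive step, so g(k) = 2k^3 + k^2 − 3k + 1 for all k ≥ 0.

g(k) = 2k^3 + k^2 − 3k + 1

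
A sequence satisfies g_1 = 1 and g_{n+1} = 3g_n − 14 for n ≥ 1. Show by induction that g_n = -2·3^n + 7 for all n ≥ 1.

Base case: g_1 = 1, and -2·3^1 + 7 = -6 + 7 = 1.
Assume g_m = -2·3^m + 7 for some m ≥ 1.
Then g_{m+1} = 3g_m − 14 = 3·(-2·3^m + 7) − 14 = -6·3^m + 21 − 14 = -2·3^{m+1} + 7.
So the formula holds for m+1, and by induction g_n = -2·3^n + 7 for all n ≥ 1.

g_n = -2·3^n + 7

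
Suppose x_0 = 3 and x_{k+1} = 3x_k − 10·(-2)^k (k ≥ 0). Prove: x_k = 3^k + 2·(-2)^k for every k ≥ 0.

Base case: x_0 = 3, and 3^0 + 2·(-2)^0 = 1 + 2 = 3.
Assume x_m = 3^m + 2·(-2)^m for some m ≥ 0.
Then x_{m+1} = 3x_m − 10·(-2)^m = 3·(3^m + 2·(-2)^m) − 10·(-2)^m = 3^{m+1} + 6·(-2)^m − 10·(-2)^m = 3^{m+1} − 4·(-2)^m = 3^{m+1} + 2·(-2)^{m+1}.
Hence x_k = 3^k + 2·(-2)^k for every k ≥ 0, by induction.

x_k = 3^k + 2·(-2)^k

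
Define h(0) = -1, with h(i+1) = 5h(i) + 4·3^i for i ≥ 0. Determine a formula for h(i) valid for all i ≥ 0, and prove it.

Claim: h(i) = 5^i − 2·3^i.

Base case: h(0) = -1, and 5^0 − 2·3^0 = 1 − 2 = -1.
Assume h(k) = 5^k − 2·3^k for some k ≥ 0.
Then h(k+1) = 5h(k) + 4·3^k = 5·(5^k − 2·3^k) + 4·3^k = 5^{k+1} − 10·3^k + 4·3^k = 5^{k+1} − 6·3^k = 5^{k+1} − 2·3^{k+1}.
By induction, h(i) = 5^i − 2·3^i for all i ≥ 0.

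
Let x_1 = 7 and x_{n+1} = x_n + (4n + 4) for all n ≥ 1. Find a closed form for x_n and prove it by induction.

Claim: x_n = 2n^2 + 2n + 3.

Base case: x_1 = 7, and 2·1^2 + 2·1 + 3 = 7.
Assume x_r = 2r^2 + 2r + 3.
Then x_{r+1} = x_r + (4r + 4) = (2r^2 + 2r + 3) + (4r + 4) = 2r^2 + 6r + 7,
and 2·(r+1)^2 + 2·(r+1) + 3 = 2r^2 + 6r + 7.
This completes the inductive step, so x_n = 2n^2 + 2n + 3 for all n ≥ 1.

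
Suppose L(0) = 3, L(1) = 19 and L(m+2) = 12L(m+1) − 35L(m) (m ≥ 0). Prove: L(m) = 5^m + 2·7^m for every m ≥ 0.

Base cases: L(0) = 3 and 5^0 + 2·7^0 = 3; L(1) = 19 and 5^1 + 2·7^1 = 19.
Assume L(j) = 5^j + 2·7^j for all 0 ≤ j ≤ k, where k ≥ 1.
Then L(k+1) = 12L(k) − 35L(k−1) = 12·(5^k + 2·7^k) − 35·(5^{k−1} + 2·7^{k−1}) = (12·5 − 35)5^{k−1} + 2·(12·7 − 35)7^{k−1} = 25·5^{k−1} + 98·7^{k−1} = 5^{k+1} + 2·7^{k+1}.
So the formula holds for k+1, and by strong induction L(m) = 5^m + 2·7^m for all m ≥ 0.

L(m) = 5^m + 2·7^m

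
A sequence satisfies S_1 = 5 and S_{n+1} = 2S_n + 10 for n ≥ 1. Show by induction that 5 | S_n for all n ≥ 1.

Base case: S_1 = 5 = 5·1, so 5 | S_1.
Assume 5 | S_k, so S_k = 5t for some integer t.
Then S_{k+1} = 2S_k + 10 = 2·(5t) + 10 = 5(2t + 2), so 5 | S_{k+1}.
So the property holds for k+1, and by induction 5 | S_n for all n ≥ 1.

5 | S_n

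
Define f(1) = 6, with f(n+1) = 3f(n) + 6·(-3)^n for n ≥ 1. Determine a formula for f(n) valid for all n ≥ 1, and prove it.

Claim: f(n) = 3^n − (-3)^n.

Base case: f(1) = 6, and 3^1 − (-3)^1 = 3 + 3 = 6.
Assume f(r) = 3^r − (-3)^r for some r ≥ 1.
Then f(r+1) = 3f(r) + 6·(-3)^r = 3·(3^r − (-3)^r) + 6·(-3)^r = 3^{r+1} − 3·(-3)^r + 6·(-3)^r = 3^{r+1} + 3·(-3)^r = 3^{r+1} − (-3)^{r+1}.
So the formula holds for r+1, and by induction f(n) = 3^n − (-3)^n for all n ≥ 1.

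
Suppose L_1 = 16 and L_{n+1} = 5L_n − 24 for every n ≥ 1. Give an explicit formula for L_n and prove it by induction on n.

Claim: L_n = 2·5^n + 6.

Base case: L_1 = 16, and 2·5^1 + 6 = 10 + 6 = 16.
Assume L_r = 2·5^r + 6 for some r ≥ 1.
Then L_{r+1} = 5L_r − 24 = 5·(2·5^r + 6) − 24 = 10·5^r + 30 − 24 = 2·5^{r+1} + 6.
This completes the inductive step, so L_n = 2·5^n + 6 for all n ≥ 1.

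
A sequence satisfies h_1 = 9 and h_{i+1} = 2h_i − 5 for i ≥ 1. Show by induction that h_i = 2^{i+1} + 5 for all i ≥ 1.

Base case: h_1 = 9, and 2^{1+1} + 5 = 4 + 5 = 9.
Assume h_k = 2^{k+1} + 5 for some k ≥ 1.
Then h_{k+1} = 2h_k − 5 = 2·(2^{k+1} + 5) − 5 = 2^{k+2} + 10 − 5 = 2^{k+2} + 5.
This completes the inductive step, so h_i = 2^{i+1} + 5 for all i ≥ 1.

h_i = 2^{i+1} + 5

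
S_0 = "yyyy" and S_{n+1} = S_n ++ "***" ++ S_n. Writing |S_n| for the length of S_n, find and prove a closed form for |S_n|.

Claim: |S_n| = 7·2^n − 3.

Base case: |S_0| = 4, and 7·2^0 − 3 = 4.
Assume |S_m| = 7·2^m − 3.
Then |S_{m+1}| = |S_m| + 3 + |S_m| = 2|S_m| + 3 = 2(7·2^m − 3) + 3 = 7·2^{m+1} − 6 + 3 = 7·2^{m+1} − 3.
Hence |S_n| = 7·2^n − 3 for every n ≥ 0, by induction.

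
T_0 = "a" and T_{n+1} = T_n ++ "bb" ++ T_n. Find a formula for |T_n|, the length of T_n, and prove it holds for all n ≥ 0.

Claim: |T_n| = 3·2^n − 2.

Base case: |T_0| = 1, and 3·2^0 − 2 = 1.
Assume |T_k| = 3·2^k − 2.
Then |T_{k+1}| = |T_k| + 2 + |T_k| = 2|T_k| + 2 = 2(3·2^k − 2) + 2 = 3·2^{k+1} − 4 + 2 = 3·2^{k+1} − 2.
So the formula holds for k+1, and by induction |T_n| = 3·2^n − 2 for all n ≥ 0.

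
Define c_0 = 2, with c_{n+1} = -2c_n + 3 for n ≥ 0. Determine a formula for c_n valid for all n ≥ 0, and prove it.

Claim: c_n = (-2)^n + 1.

Base case: c_0 = 2, and (-2)^0 + 1 = 1 + 1 = 2.
Assume c_r = (-2)^r + 1 for some r ≥ 0.
Then c_{r+1} = -2c_r + 3 = -2·((-2)^r + 1) + 3 = -2·(-2)^r − 2 + 3 = (-2)^{r+1} + 1.
So the formula holds for r+1, and by induction c_n = (-2)^n + 1 for all n ≥ 0.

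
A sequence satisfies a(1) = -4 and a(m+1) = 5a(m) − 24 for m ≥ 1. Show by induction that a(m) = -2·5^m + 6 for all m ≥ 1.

Base case: a(1) = -4, and -2·5^1 + 6 = -10 + 6 = -4.
Assume a(r) = -2·5^r + 6 for some r ≥ 1.
Then a(r+1) = 5a(r) − 24 = 5·(-2·5^r + 6) − 24 = -10·5^r + 30 − 24 = -2·5^{r+1} + 6.
This completes the inductive step, so a(m) = -2·5^m + 6 for all m ≥ 1.

a(m) = -2·5^m + 6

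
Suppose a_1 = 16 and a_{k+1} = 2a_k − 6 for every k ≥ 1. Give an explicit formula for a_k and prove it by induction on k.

Claim: a_k = 5·2^k + 6.

Base case: a_1 = 16, and 5·2^1 + 6 = 10 + 6 = 16.
Assume a_m = 5·2^m + 6 for some m ≥ 1.
Then a_{m+1} = 2a_m − 6 = 2·(5·2^m + 6) − 6 = 10·2^m + 12 − 6 = 5·2^{m+1} + 6.
Hence a_k = 5·2^k + 6 for every k ≥ 1, by induction.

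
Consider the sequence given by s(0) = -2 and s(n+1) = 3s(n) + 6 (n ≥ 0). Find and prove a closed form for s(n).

Claim: s(n) = 3^n − 3.

Base case: s(0) = -2, and 3^0 − 3 = 1 − 3 = -2.
Assume s(m) = 3^m − 3 for some m ≥ 0.
Then s(m+1) = 3s(m) + 6 = 3·(3^m − 3) + 6 = 3^{m+1} − 9 + 6 = 3^{m+1} − 3.
By induction, s(n) = 3^n − 3 for all n ≥ 0.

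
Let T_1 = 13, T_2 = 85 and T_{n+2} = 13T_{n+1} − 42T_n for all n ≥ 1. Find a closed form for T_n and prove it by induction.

Claim: T_n = 7^n + 6^n.

Base cases: T_1 = 13 and 7^1 + 6^1 = 13; T_2 = 85 and 7^2 + 6^2 = 85.
Assume T_j = 7^j + 6^j for all 1 ≤ j ≤ k, where k ≥ 2.
Then T_{k+1} = 13T_k − 42T_{k−1} = 13·(7^k + 6^k) − 42·(7^{k−1} + 6^{k−1}) = (13·7 − 42)7^{k−1} + (13·6 − 42)6^{k−1} = 49·7^{k−1} + 36·6^{k−1} = 7^{k+1} + 6^{k+1}.
By strong induction, T_n = 7^n + 6^n for all n ≥ 1.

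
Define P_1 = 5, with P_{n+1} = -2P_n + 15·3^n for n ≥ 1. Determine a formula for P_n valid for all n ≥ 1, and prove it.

Claim: P_n = 2·(-2)^n + 3·3^n.

Base case: P_1 = 5, and 2·(-2)^1 + 3·3^1 = -4 + 9 = 5.
Assume P_j = 2·(-2)^j + 3·3^j for some j ≥ 1.
Then P_{j+1} = -2P_j + 15·3^j = -2·(2·(-2)^j + 3·3^j) + 15·3^j = 2·(-2)^{j+1} − 6·3^j + 15·3^j = 2·(-2)^{j+1} + 9·3^j = 2·(-2)^{j+1} + 3·3^{j+1}.
Hence P_n = 2·(-2)^n + 3·3^n for every n ≥ 1, by induction.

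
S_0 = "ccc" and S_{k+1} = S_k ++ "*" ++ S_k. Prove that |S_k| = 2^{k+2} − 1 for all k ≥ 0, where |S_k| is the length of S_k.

Base case: |S_0| = 3, and 2^{0+2} − 1 = 3.
Assume |S_r| = 2^{r+2} − 1.
Then |S_{r+1}| = |S_r| + 1 + |S_r| = 2|S_r| + 1 = 2(2^{r+2} − 1) + 1 = 2^{r+3} − 2 + 1 = 2^{r+3} − 1.
So the formula holds for r+1, and by induction |S_k| = 2^{k+2} − 1 for all k ≥ 0.

|S_k| = 2^{k+2} − 1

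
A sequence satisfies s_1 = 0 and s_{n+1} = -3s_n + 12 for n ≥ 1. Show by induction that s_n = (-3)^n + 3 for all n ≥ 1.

Base case: s_1 = 0, and (-3)^1 + 3 = -3 + 3 = 0.
Assume s_r = (-3)^r + 3 for some r ≥ 1.
Then s_{r+1} = -3s_r + 12 = -3·((-3)^r + 3) + 12 = -3·(-3)^r − 9 + 12 = (-3)^{r+1} + 3.
So the formula holds for r+1, and by induction s_n = (-3)^n + 3 for all n ≥ 1.

s_n = (-3)^n + 3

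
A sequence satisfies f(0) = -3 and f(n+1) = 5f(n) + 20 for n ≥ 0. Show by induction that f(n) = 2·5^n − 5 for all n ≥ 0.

Base case: f(0) = -3, and 2·5^0 − 5 = 2 − 5 = -3.
Assume f(r) = 2·5^r − 5 for some r ≥ 0.
Then f(r+1) = 5f(r) + 20 = 5·(2·5^r − 5) + 20 = 10·5^r − 25 + 20 = 2·5^{r+1} − 5.
By induction, f(n) = 2·5^n − 5 for all n ≥ 0.

f(n) = 2·5^n − 5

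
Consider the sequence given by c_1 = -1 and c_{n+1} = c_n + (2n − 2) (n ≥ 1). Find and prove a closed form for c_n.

Claim: c_n = n^2 − 3n + 1.

Base case: c_1 = -1, and 1^2 − 3·1 + 1 = -1.
Assume c_j = j^2 − 3j + 1.
Then c_{j+1} = c_j + (2j − 2) = (j^2 − 3j + 1) + (2j − 2) = j^2 − j − 1,
and (j+1)^2 − 3·(j+1) + 1 = j^2 − j − 1.
Hence c_n = n^2 − 3n + 1 for every n ≥ 1, by induction.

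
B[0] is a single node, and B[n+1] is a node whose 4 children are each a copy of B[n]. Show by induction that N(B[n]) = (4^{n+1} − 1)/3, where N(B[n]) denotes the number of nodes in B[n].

Base case: N(B[0]) = 1, and (4^{0+1} − 1)/3 = 1.
Assume N(B[j]) = (4^{j+1} − 1)/3.
Then N(B[j+1]) = 1 + 4N(B[j]) = 1 + 4·(4^{j+1} − 1)/3 = 1 + (4^{j+2} − 4)/3 = (3 + 4^{j+2} − 4)/3 = (4^{j+2} − 1)/3.
This completes the inductive step, so N(B[n]) = (4^{n+1} − 1)/3 for all n ≥ 0.

N(B[n]) = (4^{n+1} − 1)/3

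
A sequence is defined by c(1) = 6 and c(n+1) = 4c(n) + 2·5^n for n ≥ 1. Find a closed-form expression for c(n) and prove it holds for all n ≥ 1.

Claim: c(n) = -4^n + 2·5^n.

Base case: c(1) = 6, and -4^1 + 2·5^1 = -4 + 10 = 6.
Assume c(k) = -4^k + 2·5^k for some k ≥ 1.
Then c(k+1) = 4c(k) + 2·5^k = 4·(-4^k + 2·5^k) + 2·5^k = -4^{k+1} + 8·5^k + 2·5^k = -4^{k+1} + 10·5^k = -4^{k+1} + 2·5^{k+1}.
By induction, c(n) = -4^n + 2·5^n for all n ≥ 1.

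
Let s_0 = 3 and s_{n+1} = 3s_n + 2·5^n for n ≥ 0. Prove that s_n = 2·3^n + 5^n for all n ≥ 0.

Base case: s_0 = 3, and 2·3^0 + 5^0 = 2 + 1 = 3.
Assume s_r = 2·3^r + 5^r for some r ≥ 0.
Then s_{r+1} = 3s_r + 2·5^r = 3·(2·3^r + 5^r) + 2·5^r = 2·3^{r+1} + 3·5^r + 2·5^r = 2·3^{r+1} + 5·5^r = 2·3^{r+1} + 5^{r+1}.
By induction, s_n = 2·3^n + 5^n for all n ≥ 0.

s_n = 2·3^n + 5^n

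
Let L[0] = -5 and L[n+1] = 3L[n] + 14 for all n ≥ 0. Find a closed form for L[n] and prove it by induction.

Claim: L[n] = 2·3^n − 7.

Base case: L[0] = -5, and 2·3^0 − 7 = 2 − 7 = -5.
Assume L[k] = 2·3^k − 7 for some k ≥ 0.
Then L[k+1] = 3L[k] + 14 = 3·(2·3^k − 7) + 14 = 6·3^k − 21 + 14 = 2·3^{k+1} − 7.
By induction, L[n] = 2·3^n − 7 for all n ≥ 0.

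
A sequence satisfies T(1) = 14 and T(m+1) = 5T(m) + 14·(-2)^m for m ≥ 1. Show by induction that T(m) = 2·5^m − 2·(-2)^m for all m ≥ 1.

Base case: T(1) = 14, and 2·5^1 − 2·(-2)^1 = 10 + 4 = 14.
Assume T(j) = 2·5^j − 2·(-2)^j for some j ≥ 1.
Then T(j+1) = 5T(j) + 14·(-2)^j = 5·(2·5^j − 2·(-2)^j) + 14·(-2)^j = 2·5^{j+1} − 10·(-2)^j + 14·(-2)^j = 2·5^{j+1} + 4·(-2)^j = 2·5^{j+1} − 2·(-2)^{j+1}.
This completes the inductive step, so T(m) = 2·5^m − 2·(-2)^m for all m ≥ 1.

T(m) = 2·5^m − 2·(-2)^m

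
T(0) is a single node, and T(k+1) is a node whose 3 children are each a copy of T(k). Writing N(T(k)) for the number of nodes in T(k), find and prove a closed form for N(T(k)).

Claim: N(T(k)) = (3^{k+1} − 1)/2.

Base case: N(T(0)) = 1, and (3^{0+1} − 1)/2 = 1.
Assume N(T(r)) = (3^{r+1} − 1)/2.
Then N(T(r+1)) = 1 + 3N(T(r)) = 1 + 3·(3^{r+1} − 1)/2 = 1 + (3^{r+2} − 3)/2 = (2 + 3^{r+2} − 3)/2 = (3^{r+2} − 1)/2.
Hence N(T(k)) = (3^{k+1} − 1)/2 for every k ≥ 0, by induction.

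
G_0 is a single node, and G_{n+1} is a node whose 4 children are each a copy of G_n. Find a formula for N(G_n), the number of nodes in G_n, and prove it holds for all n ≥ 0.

Claim: N(G_n) = (4^{n+1} − 1)/3.

Base case: N(G_0) = 1, and (4^{0+1} − 1)/3 = 1.
Assume N(G_m) = (4^{m+1} − 1)/3.
Then N(G_{m+1}) = 1 + 4N(G_m) = 1 + 4·(4^{m+1} − 1)/3 = 1 + (4^{m+2} − 4)/3 = (3 + 4^{m+2} − 4)/3 = (4^{m+2} − 1)/3.
This completes the inductive step, so N(G_n) = (4^{n+1} − 1)/3 for all n ≥ 0.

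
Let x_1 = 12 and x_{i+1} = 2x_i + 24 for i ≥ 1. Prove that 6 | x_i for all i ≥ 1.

Base case: x_1 = 12 = 6·2, so 6 | x_1.
Assume 6 | x_k, so x_k = 6t for some integer t.
Then x_{k+1} = 2x_k + 24 = 2·(6t) + 24 = 6(2t + 4), so 6 | x_{k+1}.
Hence 6 | x_i for every i ≥ 1, by induction.

6 | x_i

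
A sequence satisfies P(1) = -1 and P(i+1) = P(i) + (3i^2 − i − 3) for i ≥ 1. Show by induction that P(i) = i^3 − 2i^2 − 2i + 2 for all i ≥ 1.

Base case: P(1) = -1, and 1^3 − 2·1^2 − 2·1 + 2 = -1.
Assume P(m) = m^3 − 2m^2 − 2m + 2.
Then P(m+1) = P(m) + (3m^2 − m − 3) = (m^3 − 2m^2 − 2m + 2) + (3m^2 − m − 3) = m^3 + m^2 − 3m − 1,
and (m+1)^3 − 2·(m+1)^2 − 2·(m+1) + 2 = m^3 + m^2 − 3m − 1.
By induction, P(i) = i^3 − 2i^2 − 2i + 2 for all i ≥ 1.

P(i) = i^3 − 2i^2 − 2i + 2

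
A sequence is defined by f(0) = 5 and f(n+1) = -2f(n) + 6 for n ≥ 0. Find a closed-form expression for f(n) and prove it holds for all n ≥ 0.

Claim: f(n) = 3·(-2)^n + 2.

Base case: f(0) = 5, and 3·(-2)^0 + 2 = 3 + 2 = 5.
Assume f(j) = 3·(-2)^j + 2 for some j ≥ 0.
Then f(j+1) = -2f(j) + 6 = -2·(3·(-2)^j + 2) + 6 = -6·(-2)^j − 4 + 6 = 3·(-2)^{j+1} + 2.
So the formula holds for j+1, and by induction f(n) = 3·(-2)^n + 2 for all n ≥ 0.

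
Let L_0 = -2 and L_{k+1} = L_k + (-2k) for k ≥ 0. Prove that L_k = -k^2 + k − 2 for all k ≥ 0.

Base case: L_0 = -2, and -0^2 + 0 − 2 = -2.
Assume L_r = -r^2 + r − 2.
Then L_{r+1} = L_r + (-2r) = (-r^2 + r − 2) + (-2r) = -r^2 − r − 2,
and -(r+1)^2 + (r+1) − 2 = -r^2 − r − 2.
This completes the inductive step, so L_k = -k^2 + k − 2 for all k ≥ 0.

L_k = -k^2 + k − 2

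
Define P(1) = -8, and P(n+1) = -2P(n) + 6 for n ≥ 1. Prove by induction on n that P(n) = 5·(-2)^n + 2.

Base case: P(1) = -8, and 5·(-2)^1 + 2 = -10 + 2 = -8.
Assume P(r) = 5·(-2)^r + 2 for some r ≥ 1.
Then P(r+1) = -2P(r) + 6 = -2·(5·(-2)^r + 2) + 6 = -10·(-2)^r − 4 + 6 = 5·(-2)^{r+1} + 2.
Hence P(n) = 5·(-2)^n + 2 for every n ≥ 1, by induction.

P(n) = 5·(-2)^n + 2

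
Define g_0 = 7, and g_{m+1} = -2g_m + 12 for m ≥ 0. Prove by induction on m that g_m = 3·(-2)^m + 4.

Base case: g_0 = 7, and 3·(-2)^0 + 4 = 3 + 4 = 7.
Assume g_r = 3·(-2)^r + 4 for some r ≥ 0.
Then g_{r+1} = -2g_r + 12 = -2·(3·(-2)^r + 4) + 12 = -6·(-2)^r − 8 + 12 = 3·(-2)^{r+1} + 4.
Hence g_m = 3·(-2)^m + 4 for every m ≥ 0, by induction.

g_m = 3·(-2)^m + 4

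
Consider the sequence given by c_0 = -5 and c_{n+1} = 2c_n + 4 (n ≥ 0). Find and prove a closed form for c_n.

Claim: c_n = -2^n − 4.

Base case: c_0 = -5, and -2^0 − 4 = -1 − 4 = -5.
Assume c_r = -2^r − 4 for some r ≥ 0.
Then c_{r+1} = 2c_r + 4 = 2·(-2^r − 4) + 4 = -2^{r+1} − 8 + 4 = -2^{r+1} − 4.
This completes the inductive step, so c_n = -2^n − 4 for all n ≥ 0.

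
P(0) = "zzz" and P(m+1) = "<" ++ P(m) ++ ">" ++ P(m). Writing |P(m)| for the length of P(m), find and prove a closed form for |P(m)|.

Claim: |P(m)| = 5·2^m − 2.

Base case: |P(0)| = 3, and 5·2^0 − 2 = 3.
Assume |P(r)| = 5·2^r − 2.
Then |P(r+1)| = 1 + |P(r)| + 1 + |P(r)| = 2|P(r)| + 2 = 2(5·2^r − 2) + 2 = 5·2^{r+1} − 4 + 2 = 5·2^{r+1} − 2.
This completes the inductive step, so |P(m)| = 5·2^m − 2 for all m ≥ 0.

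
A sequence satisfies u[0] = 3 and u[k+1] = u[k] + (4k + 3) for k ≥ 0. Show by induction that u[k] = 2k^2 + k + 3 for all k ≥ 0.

Base case: u[0] = 3, and 2·0^2 + 0 + 3 = 3.
Assume u[j] = 2j^2 + j + 3.
Then u[j+1] = u[j] + (4j + 3) = (2j^2 + j + 3) + (4j + 3) = 2j^2 + 5j + 6,
and 2·(j+1)^2 + (j+1) + 3 = 2j^2 + 5j + 6.
Hence u[k] = 2k^2 + k + 3 for every k ≥ 0, by induction.

u[k] = 2k^2 + k + 3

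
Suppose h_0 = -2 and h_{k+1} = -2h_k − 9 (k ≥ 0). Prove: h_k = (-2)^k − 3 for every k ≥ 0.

Base case: h_0 = -2, and (-2)^0 − 3 = 1 − 3 = -2.
Assume h_j = (-2)^j − 3 for some j ≥ 0.
Then h_{j+1} = -2h_j − 9 = -2·((-2)^j − 3) − 9 = -2·(-2)^j + 6 − 9 = (-2)^{j+1} − 3.
This completes the inductive step, so h_k = (-2)^k − 3 for all k ≥ 0.

h_k = (-2)^k − 3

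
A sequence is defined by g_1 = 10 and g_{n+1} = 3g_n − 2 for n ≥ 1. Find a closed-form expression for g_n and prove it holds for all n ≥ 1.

Claim: g_n = 3^{n+1} + 1.

Base case: g_1 = 10, and 3^{1+1} + 1 = 9 + 1 = 10.
Assume g_m = 3^{m+1} + 1 for some m ≥ 1.
Then g_{m+1} = 3g_m − 2 = 3·(3^{m+1} + 1) − 2 = 3^{m+2} + 3 − 2 = 3^{m+2} + 1.
This completes the inductive step, so g_n = 3^{n+1} + 1 for all n ≥ 1.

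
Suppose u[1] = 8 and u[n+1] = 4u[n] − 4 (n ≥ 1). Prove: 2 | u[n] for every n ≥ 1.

Base case: u[1] = 8 = 2·4, so 2 | u[1].
Assume 2 | u[k], so u[k] = 2t for some integer t.
Then u[k+1] = 4u[k] − 4 = 4·(2t) − 4 = 2(4t − 2), so 2 | u[k+1].
This completes the inductive step, so 2 | u[n] for all n ≥ 1.

2 | u[n]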